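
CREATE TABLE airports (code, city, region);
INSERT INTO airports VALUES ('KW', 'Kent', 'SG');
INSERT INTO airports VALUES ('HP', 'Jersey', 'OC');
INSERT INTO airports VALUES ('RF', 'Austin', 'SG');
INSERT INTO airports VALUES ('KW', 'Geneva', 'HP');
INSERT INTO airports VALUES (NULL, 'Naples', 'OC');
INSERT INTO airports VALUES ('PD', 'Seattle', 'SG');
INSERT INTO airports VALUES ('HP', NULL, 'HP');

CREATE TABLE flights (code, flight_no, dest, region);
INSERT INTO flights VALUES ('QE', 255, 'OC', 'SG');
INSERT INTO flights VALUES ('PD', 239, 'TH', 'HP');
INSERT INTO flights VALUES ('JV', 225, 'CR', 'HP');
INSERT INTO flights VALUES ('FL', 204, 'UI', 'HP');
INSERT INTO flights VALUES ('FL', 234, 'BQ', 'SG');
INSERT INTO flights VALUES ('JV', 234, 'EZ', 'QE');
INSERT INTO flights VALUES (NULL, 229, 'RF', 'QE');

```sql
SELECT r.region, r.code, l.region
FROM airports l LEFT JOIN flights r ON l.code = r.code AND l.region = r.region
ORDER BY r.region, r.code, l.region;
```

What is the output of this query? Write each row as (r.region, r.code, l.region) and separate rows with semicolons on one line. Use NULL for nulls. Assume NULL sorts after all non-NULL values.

(NULL, NULL, HP); (NULL, NULL, HP); (NULL, NULL, OC); (NULL, NULL, OC); (NULL, NULL, SG); (NULL, NULL, SG); (NULL, NULL, SG)

LEFT JOIN keeps every row from `airports`; unmatched rows get NULL for `flights`'s columns.
Matching on l.code = r.code AND l.region = r.region. A NULL in a compared column never satisfies the condition.
Matched pairs: 0; unmatched l rows kept: 7.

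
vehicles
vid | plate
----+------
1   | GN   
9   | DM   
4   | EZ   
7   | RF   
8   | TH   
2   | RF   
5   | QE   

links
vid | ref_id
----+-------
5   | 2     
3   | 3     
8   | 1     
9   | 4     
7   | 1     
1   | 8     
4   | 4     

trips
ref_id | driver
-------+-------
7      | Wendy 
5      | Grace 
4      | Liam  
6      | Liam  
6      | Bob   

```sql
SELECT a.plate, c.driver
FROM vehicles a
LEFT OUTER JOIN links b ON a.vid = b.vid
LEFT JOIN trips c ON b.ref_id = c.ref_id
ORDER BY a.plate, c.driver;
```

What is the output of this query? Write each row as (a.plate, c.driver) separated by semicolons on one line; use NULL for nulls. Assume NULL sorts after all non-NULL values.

Joins associate left-to-right: vehicles LEFT JOIN links on vid gives 7 intermediate row(s).
Then LEFT JOIN `trips c` on ref_id: each of those 7 rows is kept; rows whose b.ref_id has no match in c get NULL for c's columns.

(DM, Liam); (EZ, Liam); (GN, NULL); (QE, NULL); (RF, NULL); (RF, NULL); (TH, NULL)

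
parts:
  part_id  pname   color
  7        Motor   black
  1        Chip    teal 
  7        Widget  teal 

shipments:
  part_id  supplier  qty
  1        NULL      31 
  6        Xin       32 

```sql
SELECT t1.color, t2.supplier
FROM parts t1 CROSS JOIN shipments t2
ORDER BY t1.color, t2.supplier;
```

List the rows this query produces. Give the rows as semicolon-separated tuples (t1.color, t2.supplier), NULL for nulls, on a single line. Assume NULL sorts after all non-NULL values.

CROSS JOIN pairs every row of `parts` with every row of `shipments`: 3 × 2 = 6 rows.

(black, Xin); (black, NULL); (teal, Xin); (teal, Xin); (teal, NULL); (teal, NULL)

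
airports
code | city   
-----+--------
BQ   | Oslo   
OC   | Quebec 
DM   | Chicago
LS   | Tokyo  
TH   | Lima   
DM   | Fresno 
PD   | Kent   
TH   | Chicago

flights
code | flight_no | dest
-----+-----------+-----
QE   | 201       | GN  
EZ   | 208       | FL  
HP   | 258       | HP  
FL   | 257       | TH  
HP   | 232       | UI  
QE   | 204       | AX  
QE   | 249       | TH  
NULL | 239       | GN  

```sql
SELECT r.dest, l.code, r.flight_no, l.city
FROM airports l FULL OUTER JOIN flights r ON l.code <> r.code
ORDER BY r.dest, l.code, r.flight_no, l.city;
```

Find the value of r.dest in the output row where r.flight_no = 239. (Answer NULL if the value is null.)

FULL OUTER JOIN keeps every row from both sides; unmatched rows get NULL for the other side's columns.
Matching on l.code <> r.code. A NULL in a compared column never satisfies the condition.
- code=BQ: 7 matching r row(s), so 7 row(s) emitted.
- code=OC: 7 matching r row(s), so 7 row(s) emitted.
- code=DM: 7 matching r row(s), so 7 row(s) emitted.
- code=LS: 7 matching r row(s), so 7 row(s) emitted.
- code=TH: 7 matching r row(s), so 7 row(s) emitted.
- code=DM: 7 matching r row(s), so 7 row(s) emitted.
- code=PD: 7 matching r row(s), so 7 row(s) emitted.
- code=TH: 7 matching r row(s), so 7 row(s) emitted.
- 1 row(s) from r found no l partner → padded with NULL.

GN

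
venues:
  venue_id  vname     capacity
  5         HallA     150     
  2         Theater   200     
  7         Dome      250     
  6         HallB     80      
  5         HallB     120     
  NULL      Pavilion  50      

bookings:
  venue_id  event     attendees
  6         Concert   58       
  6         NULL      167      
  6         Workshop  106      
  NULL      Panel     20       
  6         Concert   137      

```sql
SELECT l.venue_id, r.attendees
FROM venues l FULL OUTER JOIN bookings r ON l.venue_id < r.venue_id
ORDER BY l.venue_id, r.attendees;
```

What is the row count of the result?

FULL OUTER JOIN keeps every row from both sides; unmatched rows get NULL for the other side's columns.
Matching on l.venue_id < r.venue_id. A NULL in a compared column never satisfies the condition.
- l[0] venue_id=5 → 4 match(es) in r → 4 row(s).
- l[1] venue_id=2 → 4 match(es) in r → 4 row(s).
- l[2] venue_id=7 → no match; kept with NULLs on the r side.
- l[3] venue_id=6 → no match; kept with NULLs on the r side.
- l[4] venue_id=5 → 4 match(es) in r → 4 row(s).
- l[5] venue_id=NULL → no match; kept with NULLs on the r side.
- 1 r row(s) had no l match → kept, l columns NULL.
Total: 12 matched + 4 padded = 16 rows.

16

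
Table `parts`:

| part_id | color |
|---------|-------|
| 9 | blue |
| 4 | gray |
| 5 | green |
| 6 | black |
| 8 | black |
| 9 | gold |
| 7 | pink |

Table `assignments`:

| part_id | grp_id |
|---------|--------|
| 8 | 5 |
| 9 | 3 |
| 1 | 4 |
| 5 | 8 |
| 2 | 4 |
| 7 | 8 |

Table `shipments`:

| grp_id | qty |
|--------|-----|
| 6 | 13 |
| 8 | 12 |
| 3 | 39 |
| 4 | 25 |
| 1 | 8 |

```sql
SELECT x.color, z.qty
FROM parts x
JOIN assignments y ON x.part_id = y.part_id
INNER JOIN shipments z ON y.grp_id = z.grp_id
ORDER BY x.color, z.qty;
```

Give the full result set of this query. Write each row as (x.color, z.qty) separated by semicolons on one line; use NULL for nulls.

(blue, 39); (gold, 39); (green, 12); (pink, 12)

Joins associate left-to-right: parts INNER JOIN assignments on part_id gives 5 intermediate row(s).
Then INNER JOIN `shipments z` on grp_id: keep only rows whose y.grp_id appears in z.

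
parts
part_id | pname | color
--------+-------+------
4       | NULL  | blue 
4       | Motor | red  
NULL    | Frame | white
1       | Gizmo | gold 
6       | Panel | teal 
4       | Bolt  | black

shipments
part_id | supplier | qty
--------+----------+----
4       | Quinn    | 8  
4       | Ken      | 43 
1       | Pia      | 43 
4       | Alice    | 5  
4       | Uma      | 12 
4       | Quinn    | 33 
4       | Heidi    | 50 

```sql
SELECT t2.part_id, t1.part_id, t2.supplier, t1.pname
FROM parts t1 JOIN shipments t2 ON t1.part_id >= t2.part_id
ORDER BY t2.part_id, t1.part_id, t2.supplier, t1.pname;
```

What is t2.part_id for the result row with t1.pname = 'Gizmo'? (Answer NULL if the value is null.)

1

INNER JOIN keeps only pairs where the ON condition holds.
Matching on t1.part_id >= t2.part_id. A NULL in a compared column never satisfies the condition.
Matched pairs: 29.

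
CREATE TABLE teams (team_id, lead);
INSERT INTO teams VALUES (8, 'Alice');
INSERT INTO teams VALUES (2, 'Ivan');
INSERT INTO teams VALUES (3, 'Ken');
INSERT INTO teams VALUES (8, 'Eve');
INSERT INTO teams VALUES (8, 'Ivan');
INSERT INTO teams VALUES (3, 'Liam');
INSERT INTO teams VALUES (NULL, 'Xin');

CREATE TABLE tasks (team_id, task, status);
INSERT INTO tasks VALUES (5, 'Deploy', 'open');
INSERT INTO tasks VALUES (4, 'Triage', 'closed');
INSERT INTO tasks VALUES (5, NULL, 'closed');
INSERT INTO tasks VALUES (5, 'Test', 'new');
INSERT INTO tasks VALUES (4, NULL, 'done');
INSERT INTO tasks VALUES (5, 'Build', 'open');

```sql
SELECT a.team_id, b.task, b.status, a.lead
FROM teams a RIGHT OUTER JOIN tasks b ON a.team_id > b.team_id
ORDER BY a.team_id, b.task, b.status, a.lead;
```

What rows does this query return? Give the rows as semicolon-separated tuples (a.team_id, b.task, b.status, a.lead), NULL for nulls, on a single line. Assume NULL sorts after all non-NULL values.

(8, Build, open, Alice); (8, Build, open, Eve); (8, Build, open, Ivan); (8, Deploy, open, Alice); (8, Deploy, open, Eve); (8, Deploy, open, Ivan); (8, Test, new, Alice); (8, Test, new, Eve); (8, Test, new, Ivan); (8, Triage, closed, Alice); (8, Triage, closed, Eve); (8, Triage, closed, Ivan); (8, NULL, closed, Alice); (8, NULL, closed, Eve); (8, NULL, closed, Ivan); (8, NULL, done, Alice); (8, NULL, done, Eve); (8, NULL, done, Ivan)

RIGHT JOIN keeps every row from `tasks`; unmatched rows get NULL for `teams`'s columns.
Matching on a.team_id > b.team_id. A NULL in a compared column never satisfies the condition.
- team_id=8: 6 matching b row(s), so 6 row(s) emitted.
- team_id=2: no matching b row.
- team_id=3: no matching b row.
- team_id=8: 6 matching b row(s), so 6 row(s) emitted.
- team_id=8: 6 matching b row(s), so 6 row(s) emitted.
- team_id=3: no matching b row.
- team_id=NULL: no matching b row.
- every b row matched at least one a row.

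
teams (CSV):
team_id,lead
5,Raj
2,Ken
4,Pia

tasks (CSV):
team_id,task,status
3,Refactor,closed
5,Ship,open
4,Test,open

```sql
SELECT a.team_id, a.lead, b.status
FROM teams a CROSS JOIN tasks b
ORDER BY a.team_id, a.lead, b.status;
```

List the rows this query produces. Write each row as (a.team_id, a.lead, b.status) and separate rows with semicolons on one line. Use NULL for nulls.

CROSS JOIN pairs every row of `teams` with every row of `tasks`: 3 × 3 = 9 rows.
After projecting and ordering:
a.team_id | a.lead | b.status
2 | Ken | closed
2 | Ken | open
2 | Ken | open
4 | Pia | closed
4 | Pia | open
4 | Pia | open
5 | Raj | closed
5 | Raj | open
5 | Raj | open

(2, Ken, closed); (2, Ken, open); (2, Ken, open); (4, Pia, closed); (4, Pia, open); (4, Pia, open); (5, Raj, closed); (5, Raj, open); (5, Raj, open)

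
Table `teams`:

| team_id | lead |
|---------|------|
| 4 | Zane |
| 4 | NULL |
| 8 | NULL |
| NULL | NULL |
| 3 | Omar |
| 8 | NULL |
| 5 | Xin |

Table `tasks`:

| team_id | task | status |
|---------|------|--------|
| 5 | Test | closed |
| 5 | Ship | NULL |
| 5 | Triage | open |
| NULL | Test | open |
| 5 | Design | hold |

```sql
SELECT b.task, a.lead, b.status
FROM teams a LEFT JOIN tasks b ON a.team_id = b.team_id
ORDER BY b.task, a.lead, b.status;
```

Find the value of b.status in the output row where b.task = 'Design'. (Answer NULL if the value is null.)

LEFT JOIN keeps every row from `teams`; unmatched rows get NULL for `tasks`'s columns.
Matching on a.team_id = b.team_id. A NULL in a compared column never satisfies the condition.
- team_id=4: no b row matches, row kept with b columns NULL.
- team_id=4: no b row matches, row kept with b columns NULL.
- team_id=8: no b row matches, row kept with b columns NULL.
- team_id=NULL: no b row matches, row kept with b columns NULL.
- team_id=3: no b row matches, row kept with b columns NULL.
- team_id=8: no b row matches, row kept with b columns NULL.
- team_id=5: 4 matching b row(s), so 4 row(s) emitted.

hold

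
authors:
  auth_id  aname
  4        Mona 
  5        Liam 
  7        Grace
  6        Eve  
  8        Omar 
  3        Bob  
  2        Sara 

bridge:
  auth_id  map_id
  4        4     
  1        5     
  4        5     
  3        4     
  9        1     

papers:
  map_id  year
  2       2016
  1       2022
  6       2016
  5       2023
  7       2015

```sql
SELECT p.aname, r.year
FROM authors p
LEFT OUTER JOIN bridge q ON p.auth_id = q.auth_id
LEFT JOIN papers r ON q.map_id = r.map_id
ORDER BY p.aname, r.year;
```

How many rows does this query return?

Evaluate left to right. First `authors p LEFT JOIN bridge q` on auth_id: 8 row(s).
Then LEFT JOIN `papers r` on map_id: each of those 8 rows is kept; rows whose q.map_id has no match in r get NULL for r's columns.
Result: 8 row(s).

8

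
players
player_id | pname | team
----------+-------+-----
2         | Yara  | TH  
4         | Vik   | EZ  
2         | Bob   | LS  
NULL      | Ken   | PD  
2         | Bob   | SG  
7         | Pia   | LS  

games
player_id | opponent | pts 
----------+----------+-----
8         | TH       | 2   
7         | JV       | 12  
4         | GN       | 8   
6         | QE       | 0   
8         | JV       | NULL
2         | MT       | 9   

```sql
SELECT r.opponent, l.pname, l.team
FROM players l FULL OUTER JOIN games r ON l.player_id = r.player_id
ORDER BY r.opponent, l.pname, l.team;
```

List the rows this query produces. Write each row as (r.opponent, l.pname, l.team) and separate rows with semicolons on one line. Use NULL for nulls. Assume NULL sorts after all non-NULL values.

FULL OUTER JOIN keeps every row from both sides; unmatched rows get NULL for the other side's columns.
Matching on l.player_id = r.player_id. A NULL in a compared column never satisfies the condition.
Matched pairs: 5; unmatched l rows kept: 1; unmatched r rows kept: 3.

(GN, Vik, EZ); (JV, Pia, LS); (JV, NULL, NULL); (MT, Bob, LS); (MT, Bob, SG); (MT, Yara, TH); (QE, NULL, NULL); (TH, NULL, NULL); (NULL, Ken, PD)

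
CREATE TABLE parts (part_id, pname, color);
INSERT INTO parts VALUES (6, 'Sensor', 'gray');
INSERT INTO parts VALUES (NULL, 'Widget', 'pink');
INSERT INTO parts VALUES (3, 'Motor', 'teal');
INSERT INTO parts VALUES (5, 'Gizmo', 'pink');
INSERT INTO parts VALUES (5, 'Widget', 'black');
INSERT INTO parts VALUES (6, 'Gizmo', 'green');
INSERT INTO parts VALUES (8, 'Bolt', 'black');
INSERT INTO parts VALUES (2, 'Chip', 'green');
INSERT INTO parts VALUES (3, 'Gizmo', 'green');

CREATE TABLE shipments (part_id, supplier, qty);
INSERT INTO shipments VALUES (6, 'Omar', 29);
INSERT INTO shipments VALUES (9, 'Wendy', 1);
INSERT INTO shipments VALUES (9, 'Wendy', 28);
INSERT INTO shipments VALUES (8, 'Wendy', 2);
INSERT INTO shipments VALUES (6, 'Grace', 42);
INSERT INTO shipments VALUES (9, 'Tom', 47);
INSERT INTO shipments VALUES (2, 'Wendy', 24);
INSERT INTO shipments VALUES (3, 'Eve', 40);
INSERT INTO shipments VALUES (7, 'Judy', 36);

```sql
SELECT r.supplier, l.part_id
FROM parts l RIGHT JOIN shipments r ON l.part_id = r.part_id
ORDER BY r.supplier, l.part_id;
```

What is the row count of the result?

12

RIGHT JOIN keeps every row from `shipments`; unmatched rows get NULL for `parts`'s columns.
Matching on l.part_id = r.part_id. A NULL in a compared column never satisfies the condition.
- l row (part_id=6): matches 2 r row(s) → 2 output row(s).
- l row (part_id=NULL): no match.
- l row (part_id=3): matches 1 r row(s) → 1 output row(s).
- l row (part_id=5): no match.
- l row (part_id=5): no match.
- l row (part_id=6): matches 2 r row(s) → 2 output row(s).
- l row (part_id=8): matches 1 r row(s) → 1 output row(s).
- l row (part_id=2): matches 1 r row(s) → 1 output row(s).
- l row (part_id=3): matches 1 r row(s) → 1 output row(s).
- 4 r row(s) had no l match → kept, l columns NULL.
Total: 8 matched + 4 padded = 12 rows.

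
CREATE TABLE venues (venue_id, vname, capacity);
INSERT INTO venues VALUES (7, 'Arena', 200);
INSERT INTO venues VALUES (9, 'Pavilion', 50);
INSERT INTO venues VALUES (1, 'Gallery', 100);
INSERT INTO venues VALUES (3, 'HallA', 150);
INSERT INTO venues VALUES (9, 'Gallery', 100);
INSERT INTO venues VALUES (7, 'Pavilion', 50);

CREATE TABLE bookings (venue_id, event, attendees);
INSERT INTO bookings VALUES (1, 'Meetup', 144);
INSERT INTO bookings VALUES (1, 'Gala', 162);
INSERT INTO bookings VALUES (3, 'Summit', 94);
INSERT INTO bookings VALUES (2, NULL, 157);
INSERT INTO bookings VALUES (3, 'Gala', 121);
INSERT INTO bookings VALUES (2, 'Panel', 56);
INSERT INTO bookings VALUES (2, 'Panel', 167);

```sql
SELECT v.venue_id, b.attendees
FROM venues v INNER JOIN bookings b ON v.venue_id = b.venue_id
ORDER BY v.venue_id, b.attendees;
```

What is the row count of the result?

INNER JOIN keeps only pairs where the ON condition holds.
Matching on v.venue_id = b.venue_id.
- v[0] venue_id=7 → no match; dropped.
- v[1] venue_id=9 → no match; dropped.
- v[2] venue_id=1 → 2 match(es) in b → 2 row(s).
- v[3] venue_id=3 → 2 match(es) in b → 2 row(s).
- v[4] venue_id=9 → no match; dropped.
- v[5] venue_id=7 → no match; dropped.
Total: 4 rows.

4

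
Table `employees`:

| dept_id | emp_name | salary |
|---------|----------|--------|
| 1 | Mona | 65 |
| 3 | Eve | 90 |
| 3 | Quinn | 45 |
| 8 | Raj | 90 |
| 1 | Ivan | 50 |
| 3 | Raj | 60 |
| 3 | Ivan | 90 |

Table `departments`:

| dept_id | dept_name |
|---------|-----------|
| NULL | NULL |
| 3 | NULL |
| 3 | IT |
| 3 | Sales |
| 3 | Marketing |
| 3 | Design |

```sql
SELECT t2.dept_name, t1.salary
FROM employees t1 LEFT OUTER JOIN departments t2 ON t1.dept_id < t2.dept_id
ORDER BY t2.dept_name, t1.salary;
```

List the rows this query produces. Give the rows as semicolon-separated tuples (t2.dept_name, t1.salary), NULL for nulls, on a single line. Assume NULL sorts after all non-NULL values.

(Design, 50); (Design, 65); (IT, 50); (IT, 65); (Marketing, 50); (Marketing, 65); (Sales, 50); (Sales, 65); (NULL, 45); (NULL, 50); (NULL, 60); (NULL, 65); (NULL, 90); (NULL, 90); (NULL, 90)

LEFT JOIN keeps every row from `employees`; unmatched rows get NULL for `departments`'s columns.
Matching on t1.dept_id < t2.dept_id. A NULL in a compared column never satisfies the condition.
- t1[0] dept_id=1 → 5 match(es) in t2 → 5 row(s).
- t1[1] dept_id=3 → no match; kept with NULLs on the t2 side.
- t1[2] dept_id=3 → no match; kept with NULLs on the t2 side.
- t1[3] dept_id=8 → no match; kept with NULLs on the t2 side.
- t1[4] dept_id=1 → 5 match(es) in t2 → 5 row(s).
- t1[5] dept_id=3 → no match; kept with NULLs on the t2 side.
- t1[6] dept_id=3 → no match; kept with NULLs on the t2 side.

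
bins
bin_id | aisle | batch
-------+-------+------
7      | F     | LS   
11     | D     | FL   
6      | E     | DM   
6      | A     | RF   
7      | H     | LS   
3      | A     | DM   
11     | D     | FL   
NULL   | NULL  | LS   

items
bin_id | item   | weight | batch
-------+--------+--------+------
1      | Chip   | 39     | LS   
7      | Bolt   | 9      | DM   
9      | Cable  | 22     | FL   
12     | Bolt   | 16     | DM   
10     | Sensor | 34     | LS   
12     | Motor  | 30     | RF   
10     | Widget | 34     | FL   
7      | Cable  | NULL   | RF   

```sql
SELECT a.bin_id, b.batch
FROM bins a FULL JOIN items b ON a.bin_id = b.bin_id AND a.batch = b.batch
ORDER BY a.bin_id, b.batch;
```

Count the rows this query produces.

16

FULL OUTER JOIN keeps every row from both sides; unmatched rows get NULL for the other side's columns.
Matching on a.bin_id = b.bin_id AND a.batch = b.batch. A NULL in a compared column never satisfies the condition.
- a row (bin_id=7, batch=LS): no match → kept, b columns NULL.
- a row (bin_id=11, batch=FL): no match → kept, b columns NULL.
- a row (bin_id=6, batch=DM): no match → kept, b columns NULL.
- a row (bin_id=6, batch=RF): no match → kept, b columns NULL.
- a row (bin_id=7, batch=LS): no match → kept, b columns NULL.
- a row (bin_id=3, batch=DM): no match → kept, b columns NULL.
- a row (bin_id=11, batch=FL): no match → kept, b columns NULL.
- a row (bin_id=NULL, batch=LS): no match → kept, b columns NULL.
- 8 b row(s) had no a match → kept, a columns NULL.
Total: 0 matched + 16 padded = 16 rows.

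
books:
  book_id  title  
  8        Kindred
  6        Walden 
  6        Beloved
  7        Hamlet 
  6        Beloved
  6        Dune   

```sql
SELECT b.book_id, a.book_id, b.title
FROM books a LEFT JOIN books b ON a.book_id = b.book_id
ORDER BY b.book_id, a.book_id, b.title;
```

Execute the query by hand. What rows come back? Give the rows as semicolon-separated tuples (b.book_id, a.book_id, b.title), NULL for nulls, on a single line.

LEFT JOIN keeps every row from `books a`; unmatched rows get NULL for `books b`'s columns.
Matching on a.book_id = b.book_id.
Matched pairs: 18; unmatched a rows kept: 0.

(6, 6, Beloved); (6, 6, Beloved); (6, 6, Beloved); (6, 6, Beloved); (6, 6, Beloved); (6, 6, Beloved); (6, 6, Beloved); (6, 6, Beloved); (6, 6, Dune); (6, 6, Dune); (6, 6, Dune); (6, 6, Dune); (6, 6, Walden); (6, 6, Walden); (6, 6, Walden); (6, 6, Walden); (7, 7, Hamlet); (8, 8, Kindred)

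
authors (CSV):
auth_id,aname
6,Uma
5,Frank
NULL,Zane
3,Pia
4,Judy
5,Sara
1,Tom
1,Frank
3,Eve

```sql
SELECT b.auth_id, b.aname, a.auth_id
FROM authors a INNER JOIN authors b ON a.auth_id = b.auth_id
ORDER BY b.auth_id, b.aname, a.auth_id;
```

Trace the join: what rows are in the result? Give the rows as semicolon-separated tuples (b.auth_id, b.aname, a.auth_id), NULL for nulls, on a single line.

(1, Frank, 1); (1, Frank, 1); (1, Tom, 1); (1, Tom, 1); (3, Eve, 3); (3, Eve, 3); (3, Pia, 3); (3, Pia, 3); (4, Judy, 4); (5, Frank, 5); (5, Frank, 5); (5, Sara, 5); (5, Sara, 5); (6, Uma, 6)

INNER JOIN keeps only pairs where the ON condition holds.
Matching on a.auth_id = b.auth_id. A NULL in a compared column never satisfies the condition.
- auth_id=6: 1 matching b row(s), so 1 row(s) emitted.
- auth_id=5: 2 matching b row(s), so 2 row(s) emitted.
- auth_id=NULL: no matching b row, dropped.
- auth_id=3: 2 matching b row(s), so 2 row(s) emitted.
- auth_id=4: 1 matching b row(s), so 1 row(s) emitted.
- auth_id=5: 2 matching b row(s), so 2 row(s) emitted.
- auth_id=1: 2 matching b row(s), so 2 row(s) emitted.
- auth_id=1: 2 matching b row(s), so 2 row(s) emitted.
- auth_id=3: 2 matching b row(s), so 2 row(s) emitted.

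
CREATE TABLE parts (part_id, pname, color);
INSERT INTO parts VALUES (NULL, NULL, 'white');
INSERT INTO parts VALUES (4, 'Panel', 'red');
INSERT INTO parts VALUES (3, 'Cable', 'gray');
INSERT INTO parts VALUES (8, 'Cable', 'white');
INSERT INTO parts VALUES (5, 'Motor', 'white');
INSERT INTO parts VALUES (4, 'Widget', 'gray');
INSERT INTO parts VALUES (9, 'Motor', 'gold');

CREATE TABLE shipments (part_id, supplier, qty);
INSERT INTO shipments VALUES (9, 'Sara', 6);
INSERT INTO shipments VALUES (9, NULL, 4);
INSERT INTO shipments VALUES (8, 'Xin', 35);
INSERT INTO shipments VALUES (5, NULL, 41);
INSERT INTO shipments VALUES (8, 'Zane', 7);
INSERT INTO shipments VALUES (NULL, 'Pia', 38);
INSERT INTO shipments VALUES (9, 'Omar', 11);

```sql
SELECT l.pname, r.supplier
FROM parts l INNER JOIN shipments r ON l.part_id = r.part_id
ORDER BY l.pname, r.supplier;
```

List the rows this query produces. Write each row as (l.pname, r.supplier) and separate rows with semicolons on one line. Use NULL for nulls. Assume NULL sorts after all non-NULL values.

(Cable, Xin); (Cable, Zane); (Motor, Omar); (Motor, Sara); (Motor, NULL); (Motor, NULL)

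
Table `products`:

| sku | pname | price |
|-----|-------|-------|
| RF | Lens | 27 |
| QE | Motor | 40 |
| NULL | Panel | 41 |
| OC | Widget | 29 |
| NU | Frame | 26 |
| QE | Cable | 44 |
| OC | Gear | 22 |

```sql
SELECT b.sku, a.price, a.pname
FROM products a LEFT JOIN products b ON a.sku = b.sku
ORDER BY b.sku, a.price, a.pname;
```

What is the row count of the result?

LEFT JOIN keeps every row from `products a`; unmatched rows get NULL for `products b`'s columns.
Matching on a.sku = b.sku. A NULL in a compared column never satisfies the condition.
- a (sku=RF) pairs with 1 row(s) of b.
- a (sku=QE) pairs with 2 row(s) of b.
- a (sku=NULL) has no partner → padded with NULL.
- a (sku=OC) pairs with 2 row(s) of b.
- a (sku=NU) pairs with 1 row(s) of b.
- a (sku=QE) pairs with 2 row(s) of b.
- a (sku=OC) pairs with 2 row(s) of b.
Total: 10 matched + 1 padded = 11 rows.

11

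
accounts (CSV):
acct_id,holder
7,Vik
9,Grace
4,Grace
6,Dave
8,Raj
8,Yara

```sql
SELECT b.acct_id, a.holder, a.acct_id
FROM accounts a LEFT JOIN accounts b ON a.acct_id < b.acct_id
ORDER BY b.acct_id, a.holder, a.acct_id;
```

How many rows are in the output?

15

LEFT JOIN keeps every row from `accounts a`; unmatched rows get NULL for `accounts b`'s columns.
Matching on a.acct_id < b.acct_id.
- a row (acct_id=7): matches 3 b row(s) → 3 output row(s).
- a row (acct_id=9): no match → kept, b columns NULL.
- a row (acct_id=4): matches 5 b row(s) → 5 output row(s).
- a row (acct_id=6): matches 4 b row(s) → 4 output row(s).
- a row (acct_id=8): matches 1 b row(s) → 1 output row(s).
- a row (acct_id=8): matches 1 b row(s) → 1 output row(s).
Total: 14 matched + 1 padded = 15 rows.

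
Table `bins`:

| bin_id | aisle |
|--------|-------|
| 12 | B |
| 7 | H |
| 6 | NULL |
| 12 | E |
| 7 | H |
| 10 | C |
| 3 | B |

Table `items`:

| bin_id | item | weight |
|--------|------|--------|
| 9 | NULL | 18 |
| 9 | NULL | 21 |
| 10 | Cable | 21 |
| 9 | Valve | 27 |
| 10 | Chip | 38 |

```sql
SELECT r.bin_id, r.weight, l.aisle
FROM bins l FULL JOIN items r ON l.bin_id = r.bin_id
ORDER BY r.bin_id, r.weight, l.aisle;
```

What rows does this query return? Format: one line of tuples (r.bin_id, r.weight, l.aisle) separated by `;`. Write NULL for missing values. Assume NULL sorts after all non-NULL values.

(9, 18, NULL); (9, 21, NULL); (9, 27, NULL); (10, 21, C); (10, 38, C); (NULL, NULL, B); (NULL, NULL, B); (NULL, NULL, E); (NULL, NULL, H); (NULL, NULL, H); (NULL, NULL, NULL)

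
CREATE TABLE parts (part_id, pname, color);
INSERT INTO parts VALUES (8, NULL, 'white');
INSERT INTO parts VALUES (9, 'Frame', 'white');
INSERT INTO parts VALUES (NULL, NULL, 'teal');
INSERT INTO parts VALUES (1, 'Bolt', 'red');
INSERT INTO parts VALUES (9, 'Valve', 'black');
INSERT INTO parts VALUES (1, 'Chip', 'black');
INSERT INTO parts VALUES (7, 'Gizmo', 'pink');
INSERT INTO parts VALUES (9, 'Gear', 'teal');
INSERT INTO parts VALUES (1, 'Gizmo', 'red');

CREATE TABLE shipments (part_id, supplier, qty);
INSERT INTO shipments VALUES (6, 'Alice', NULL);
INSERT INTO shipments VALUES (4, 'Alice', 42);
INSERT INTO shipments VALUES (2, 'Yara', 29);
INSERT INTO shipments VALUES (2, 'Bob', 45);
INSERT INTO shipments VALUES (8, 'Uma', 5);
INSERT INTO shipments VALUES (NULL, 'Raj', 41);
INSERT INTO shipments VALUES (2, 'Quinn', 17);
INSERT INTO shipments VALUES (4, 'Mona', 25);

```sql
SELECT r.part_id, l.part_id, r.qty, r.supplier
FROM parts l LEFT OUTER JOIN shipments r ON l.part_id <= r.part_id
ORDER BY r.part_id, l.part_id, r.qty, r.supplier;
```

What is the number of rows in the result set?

27

LEFT JOIN keeps every row from `parts`; unmatched rows get NULL for `shipments`'s columns.
Matching on l.part_id <= r.part_id. A NULL in a compared column never satisfies the condition.
- l row (part_id=8): matches 1 r row(s) → 1 output row(s).
- l row (part_id=9): no match → kept, r columns NULL.
- l row (part_id=NULL): no match → kept, r columns NULL.
- l row (part_id=1): matches 7 r row(s) → 7 output row(s).
- l row (part_id=9): no match → kept, r columns NULL.
- l row (part_id=1): matches 7 r row(s) → 7 output row(s).
- l row (part_id=7): matches 1 r row(s) → 1 output row(s).
- l row (part_id=9): no match → kept, r columns NULL.
- l row (part_id=1): matches 7 r row(s) → 7 output row(s).
Total: 23 matched + 4 padded = 27 rows.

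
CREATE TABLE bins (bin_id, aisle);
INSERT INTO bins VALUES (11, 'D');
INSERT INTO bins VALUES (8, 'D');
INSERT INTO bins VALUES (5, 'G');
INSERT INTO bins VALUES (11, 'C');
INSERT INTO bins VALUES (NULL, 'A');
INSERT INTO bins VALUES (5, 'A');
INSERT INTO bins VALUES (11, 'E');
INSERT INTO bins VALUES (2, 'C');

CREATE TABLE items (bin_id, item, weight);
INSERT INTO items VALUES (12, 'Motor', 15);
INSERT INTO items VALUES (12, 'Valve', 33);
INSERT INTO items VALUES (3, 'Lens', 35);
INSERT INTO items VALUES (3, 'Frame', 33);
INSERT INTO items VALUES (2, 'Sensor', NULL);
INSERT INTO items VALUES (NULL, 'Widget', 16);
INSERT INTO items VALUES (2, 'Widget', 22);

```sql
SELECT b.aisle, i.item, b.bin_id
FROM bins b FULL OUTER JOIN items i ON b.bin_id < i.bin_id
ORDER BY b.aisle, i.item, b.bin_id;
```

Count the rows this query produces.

FULL OUTER JOIN keeps every row from both sides; unmatched rows get NULL for the other side's columns.
Matching on b.bin_id < i.bin_id. A NULL in a compared column never satisfies the condition.
Matched pairs: 16; unmatched b rows kept: 1; unmatched i rows kept: 3.
Total: 16 matched + 4 padded = 20 rows.

20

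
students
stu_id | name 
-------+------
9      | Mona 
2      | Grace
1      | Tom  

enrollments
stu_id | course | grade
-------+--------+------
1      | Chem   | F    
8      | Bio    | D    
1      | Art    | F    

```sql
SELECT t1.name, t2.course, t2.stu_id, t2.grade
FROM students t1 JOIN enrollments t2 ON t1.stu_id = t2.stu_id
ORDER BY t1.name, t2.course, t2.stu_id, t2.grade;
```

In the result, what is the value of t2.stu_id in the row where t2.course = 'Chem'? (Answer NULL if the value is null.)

INNER JOIN keeps only pairs where the ON condition holds.
Matching on t1.stu_id = t2.stu_id.
- t1 row (stu_id=9): no match → dropped.
- t1 row (stu_id=2): no match → dropped.
- t1 row (stu_id=1): matches 2 t2 row(s) → 2 output row(s).

1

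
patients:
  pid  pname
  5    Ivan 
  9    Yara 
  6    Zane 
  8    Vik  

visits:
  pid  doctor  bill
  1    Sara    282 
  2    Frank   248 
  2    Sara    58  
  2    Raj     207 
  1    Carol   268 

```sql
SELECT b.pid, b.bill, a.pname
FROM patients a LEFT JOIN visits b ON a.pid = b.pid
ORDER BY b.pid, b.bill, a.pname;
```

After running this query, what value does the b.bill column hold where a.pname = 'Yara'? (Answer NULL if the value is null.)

LEFT JOIN keeps every row from `patients`; unmatched rows get NULL for `visits`'s columns.
Matching on a.pid = b.pid.
Matched pairs: 0; unmatched a rows kept: 4.

NULL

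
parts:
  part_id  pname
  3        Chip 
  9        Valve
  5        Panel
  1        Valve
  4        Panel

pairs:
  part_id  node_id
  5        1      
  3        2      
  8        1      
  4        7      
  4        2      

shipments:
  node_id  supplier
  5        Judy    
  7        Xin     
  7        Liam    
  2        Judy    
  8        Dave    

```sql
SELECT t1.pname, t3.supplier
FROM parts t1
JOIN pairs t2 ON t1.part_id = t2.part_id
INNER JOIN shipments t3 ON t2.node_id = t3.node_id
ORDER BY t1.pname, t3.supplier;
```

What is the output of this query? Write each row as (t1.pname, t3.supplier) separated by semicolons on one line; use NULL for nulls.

Step 1 — t1 INNER JOIN t2 on part_id → 4 row(s).
Then INNER JOIN `shipments t3` on node_id: keep only rows whose t2.node_id appears in t3.

(Chip, Judy); (Panel, Judy); (Panel, Liam); (Panel, Xin)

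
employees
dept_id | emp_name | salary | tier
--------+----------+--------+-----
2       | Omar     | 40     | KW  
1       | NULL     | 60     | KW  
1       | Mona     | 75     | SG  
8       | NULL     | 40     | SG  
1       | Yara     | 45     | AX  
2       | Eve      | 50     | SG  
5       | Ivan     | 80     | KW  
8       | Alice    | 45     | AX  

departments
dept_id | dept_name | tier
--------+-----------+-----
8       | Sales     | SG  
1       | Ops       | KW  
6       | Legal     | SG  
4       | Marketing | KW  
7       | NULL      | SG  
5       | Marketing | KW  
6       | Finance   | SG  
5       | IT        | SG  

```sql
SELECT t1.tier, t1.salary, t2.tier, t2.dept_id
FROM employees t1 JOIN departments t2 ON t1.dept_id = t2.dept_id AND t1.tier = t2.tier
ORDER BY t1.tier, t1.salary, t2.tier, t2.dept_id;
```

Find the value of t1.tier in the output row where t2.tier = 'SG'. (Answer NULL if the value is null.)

INNER JOIN keeps only pairs where the ON condition holds.
Matching on t1.dept_id = t2.dept_id AND t1.tier = t2.tier.
- t1 row (dept_id=2, tier=KW): no match → dropped.
- t1 row (dept_id=1, tier=KW): matches 1 t2 row(s) → 1 output row(s).
- t1 row (dept_id=1, tier=SG): no match → dropped.
- t1 row (dept_id=8, tier=SG): matches 1 t2 row(s) → 1 output row(s).
- t1 row (dept_id=1, tier=AX): no match → dropped.
- t1 row (dept_id=2, tier=SG): no match → dropped.
- t1 row (dept_id=5, tier=KW): matches 1 t2 row(s) → 1 output row(s).
- t1 row (dept_id=8, tier=AX): no match → dropped.

SG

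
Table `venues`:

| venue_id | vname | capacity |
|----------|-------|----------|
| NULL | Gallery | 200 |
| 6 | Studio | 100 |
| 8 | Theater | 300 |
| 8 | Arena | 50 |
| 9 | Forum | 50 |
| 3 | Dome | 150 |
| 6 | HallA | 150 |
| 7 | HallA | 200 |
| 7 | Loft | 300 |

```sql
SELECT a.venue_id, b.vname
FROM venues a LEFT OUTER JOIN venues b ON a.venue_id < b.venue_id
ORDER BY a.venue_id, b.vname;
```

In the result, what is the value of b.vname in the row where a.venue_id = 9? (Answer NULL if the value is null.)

NULL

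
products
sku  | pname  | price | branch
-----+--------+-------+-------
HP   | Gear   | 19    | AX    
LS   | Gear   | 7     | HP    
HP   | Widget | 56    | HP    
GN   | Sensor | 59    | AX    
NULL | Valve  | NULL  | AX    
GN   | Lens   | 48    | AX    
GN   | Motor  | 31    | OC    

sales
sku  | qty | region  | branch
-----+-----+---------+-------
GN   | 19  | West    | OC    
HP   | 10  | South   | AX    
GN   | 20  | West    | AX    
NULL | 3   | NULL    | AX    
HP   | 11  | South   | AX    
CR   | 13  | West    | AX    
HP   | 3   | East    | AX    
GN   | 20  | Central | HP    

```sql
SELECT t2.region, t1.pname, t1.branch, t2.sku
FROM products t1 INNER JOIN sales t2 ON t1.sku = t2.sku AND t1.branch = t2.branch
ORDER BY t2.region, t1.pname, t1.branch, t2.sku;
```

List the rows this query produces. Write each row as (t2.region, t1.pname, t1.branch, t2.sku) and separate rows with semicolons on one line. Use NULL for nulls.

(East, Gear, AX, HP); (South, Gear, AX, HP); (South, Gear, AX, HP); (West, Lens, AX, GN); (West, Motor, OC, GN); (West, Sensor, AX, GN)

INNER JOIN keeps only pairs where the ON condition holds.
Matching on t1.sku = t2.sku AND t1.branch = t2.branch. A NULL in a compared column never satisfies the condition.
Matched pairs: 6.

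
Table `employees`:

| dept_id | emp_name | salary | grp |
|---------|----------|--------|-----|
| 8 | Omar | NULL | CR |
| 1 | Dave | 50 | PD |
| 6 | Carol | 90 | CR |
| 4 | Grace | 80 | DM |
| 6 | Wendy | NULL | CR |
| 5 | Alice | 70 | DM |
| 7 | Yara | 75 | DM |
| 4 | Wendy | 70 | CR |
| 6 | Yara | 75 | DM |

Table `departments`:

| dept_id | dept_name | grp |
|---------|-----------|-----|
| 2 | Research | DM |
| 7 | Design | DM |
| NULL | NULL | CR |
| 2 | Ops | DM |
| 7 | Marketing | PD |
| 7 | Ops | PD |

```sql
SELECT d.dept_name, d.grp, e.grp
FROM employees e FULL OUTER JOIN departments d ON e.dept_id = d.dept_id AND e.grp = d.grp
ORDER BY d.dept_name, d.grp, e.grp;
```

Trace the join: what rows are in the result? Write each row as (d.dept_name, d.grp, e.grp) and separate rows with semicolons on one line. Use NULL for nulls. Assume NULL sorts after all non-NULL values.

FULL OUTER JOIN keeps every row from both sides; unmatched rows get NULL for the other side's columns.
Matching on e.dept_id = d.dept_id AND e.grp = d.grp. A NULL in a compared column never satisfies the condition.
Matched pairs: 1; unmatched e rows kept: 8; unmatched d rows kept: 5.

(Design, DM, DM); (Marketing, PD, NULL); (Ops, DM, NULL); (Ops, PD, NULL); (Research, DM, NULL); (NULL, CR, NULL); (NULL, NULL, CR); (NULL, NULL, CR); (NULL, NULL, CR); (NULL, NULL, CR); (NULL, NULL, DM); (NULL, NULL, DM); (NULL, NULL, DM); (NULL, NULL, PD)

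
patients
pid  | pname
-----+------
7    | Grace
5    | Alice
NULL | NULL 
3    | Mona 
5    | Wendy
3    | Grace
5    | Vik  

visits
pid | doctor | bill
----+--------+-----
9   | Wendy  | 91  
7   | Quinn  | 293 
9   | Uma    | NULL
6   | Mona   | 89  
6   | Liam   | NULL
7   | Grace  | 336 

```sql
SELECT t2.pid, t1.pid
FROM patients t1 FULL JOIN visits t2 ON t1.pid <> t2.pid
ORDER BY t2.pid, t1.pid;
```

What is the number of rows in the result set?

35

FULL OUTER JOIN keeps every row from both sides; unmatched rows get NULL for the other side's columns.
Matching on t1.pid <> t2.pid. A NULL in a compared column never satisfies the condition.
- pid=7: 4 matching t2 row(s), so 4 row(s) emitted.
- pid=5: 6 matching t2 row(s), so 6 row(s) emitted.
- pid=NULL: no t2 row matches, row kept with t2 columns NULL.
- pid=3: 6 matching t2 row(s), so 6 row(s) emitted.
- pid=5: 6 matching t2 row(s), so 6 row(s) emitted.
- pid=3: 6 matching t2 row(s), so 6 row(s) emitted.
- pid=5: 6 matching t2 row(s), so 6 row(s) emitted.
Total: 34 matched + 1 padded = 35 rows.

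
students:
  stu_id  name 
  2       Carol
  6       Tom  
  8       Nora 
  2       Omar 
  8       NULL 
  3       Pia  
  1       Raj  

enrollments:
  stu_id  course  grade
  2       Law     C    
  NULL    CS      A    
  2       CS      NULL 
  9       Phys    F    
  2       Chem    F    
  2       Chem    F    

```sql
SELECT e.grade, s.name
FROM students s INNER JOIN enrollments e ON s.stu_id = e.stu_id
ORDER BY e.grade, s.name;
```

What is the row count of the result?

INNER JOIN keeps only pairs where the ON condition holds.
Matching on s.stu_id = e.stu_id. A NULL in a compared column never satisfies the condition.
- stu_id=2: 4 matching e row(s), so 4 row(s) emitted.
- stu_id=6: no matching e row, dropped.
- stu_id=8: no matching e row, dropped.
- stu_id=2: 4 matching e row(s), so 4 row(s) emitted.
- stu_id=8: no matching e row, dropped.
- stu_id=3: no matching e row, dropped.
- stu_id=1: no matching e row, dropped.
Total: 8 rows.

8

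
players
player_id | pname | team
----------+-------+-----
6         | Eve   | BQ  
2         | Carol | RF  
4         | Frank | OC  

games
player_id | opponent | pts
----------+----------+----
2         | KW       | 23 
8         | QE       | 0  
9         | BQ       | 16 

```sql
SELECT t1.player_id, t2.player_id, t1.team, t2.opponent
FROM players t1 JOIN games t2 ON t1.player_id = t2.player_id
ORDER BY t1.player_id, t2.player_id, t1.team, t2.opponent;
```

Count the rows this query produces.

1

INNER JOIN keeps only pairs where the ON condition holds.
Matching on t1.player_id = t2.player_id.
Matched pairs: 1.
Total: 1 rows.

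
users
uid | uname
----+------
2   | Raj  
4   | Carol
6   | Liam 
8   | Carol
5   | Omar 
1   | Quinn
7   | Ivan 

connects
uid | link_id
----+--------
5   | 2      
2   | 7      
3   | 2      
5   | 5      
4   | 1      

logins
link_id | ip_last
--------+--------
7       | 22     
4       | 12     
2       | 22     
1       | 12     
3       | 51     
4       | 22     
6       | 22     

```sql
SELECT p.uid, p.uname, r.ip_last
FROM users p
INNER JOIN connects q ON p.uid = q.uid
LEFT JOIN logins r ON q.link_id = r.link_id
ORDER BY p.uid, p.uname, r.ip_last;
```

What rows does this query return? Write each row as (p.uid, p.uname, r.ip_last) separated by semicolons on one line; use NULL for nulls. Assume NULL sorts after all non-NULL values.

Joins associate left-to-right: users INNER JOIN connects on uid gives 4 intermediate row(s).
Then LEFT JOIN `logins r` on link_id: each of those 4 rows is kept; rows whose q.link_id has no match in r get NULL for r's columns.

(2, Raj, 22); (4, Carol, 12); (5, Omar, 22); (5, Omar, NULL)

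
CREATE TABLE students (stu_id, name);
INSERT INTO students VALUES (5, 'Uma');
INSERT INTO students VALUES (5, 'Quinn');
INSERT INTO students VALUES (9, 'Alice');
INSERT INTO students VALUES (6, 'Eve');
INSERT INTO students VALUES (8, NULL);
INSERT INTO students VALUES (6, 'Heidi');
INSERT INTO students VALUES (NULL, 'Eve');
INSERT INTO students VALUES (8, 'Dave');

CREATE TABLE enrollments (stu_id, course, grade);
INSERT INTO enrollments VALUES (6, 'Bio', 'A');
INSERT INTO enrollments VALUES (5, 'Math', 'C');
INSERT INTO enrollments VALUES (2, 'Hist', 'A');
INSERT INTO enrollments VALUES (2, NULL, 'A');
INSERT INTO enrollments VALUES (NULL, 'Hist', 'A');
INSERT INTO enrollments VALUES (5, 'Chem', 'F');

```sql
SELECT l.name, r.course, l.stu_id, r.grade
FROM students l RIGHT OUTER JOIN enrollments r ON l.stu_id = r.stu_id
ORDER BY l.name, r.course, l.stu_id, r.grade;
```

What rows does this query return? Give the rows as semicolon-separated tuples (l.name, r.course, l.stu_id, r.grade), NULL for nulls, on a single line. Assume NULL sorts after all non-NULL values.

(Eve, Bio, 6, A); (Heidi, Bio, 6, A); (Quinn, Chem, 5, F); (Quinn, Math, 5, C); (Uma, Chem, 5, F); (Uma, Math, 5, C); (NULL, Hist, NULL, A); (NULL, Hist, NULL, A); (NULL, NULL, NULL, A)

RIGHT JOIN keeps every row from `enrollments`; unmatched rows get NULL for `students`'s columns.
Matching on l.stu_id = r.stu_id. A NULL in a compared column never satisfies the condition.
Matched pairs: 6; unmatched r rows kept: 3.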